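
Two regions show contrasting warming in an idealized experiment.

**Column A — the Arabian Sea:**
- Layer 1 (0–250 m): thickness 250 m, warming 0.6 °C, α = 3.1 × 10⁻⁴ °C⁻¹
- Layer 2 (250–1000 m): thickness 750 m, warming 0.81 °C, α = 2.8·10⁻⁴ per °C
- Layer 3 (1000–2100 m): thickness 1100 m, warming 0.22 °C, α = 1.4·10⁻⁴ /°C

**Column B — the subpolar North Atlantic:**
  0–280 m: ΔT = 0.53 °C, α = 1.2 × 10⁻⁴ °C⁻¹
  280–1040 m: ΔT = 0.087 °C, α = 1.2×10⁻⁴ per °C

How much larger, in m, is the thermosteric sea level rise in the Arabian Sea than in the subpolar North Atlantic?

A 0–250 m: 250 × 3.1×10⁻⁴ × 0.6 = 0.04650 m
A Layer 2: 750 × 2.8×10⁻⁴ × 0.81 = 0.17010 m
A 1000–2100 m: 1100 × 1.4×10⁻⁴ × 0.22 = 0.03388 m
A total: 0.25048 m
B 0–280 m: 0.53 × 280 × 1.2×10⁻⁴ = 0.017808 m
B 0.087 × 1.2×10⁻⁴ × 760 = 0.0079344 m
B total: 0.0257424 m
Difference: 0.25048 − 0.0257424 = 0.2247376 m

0.22 m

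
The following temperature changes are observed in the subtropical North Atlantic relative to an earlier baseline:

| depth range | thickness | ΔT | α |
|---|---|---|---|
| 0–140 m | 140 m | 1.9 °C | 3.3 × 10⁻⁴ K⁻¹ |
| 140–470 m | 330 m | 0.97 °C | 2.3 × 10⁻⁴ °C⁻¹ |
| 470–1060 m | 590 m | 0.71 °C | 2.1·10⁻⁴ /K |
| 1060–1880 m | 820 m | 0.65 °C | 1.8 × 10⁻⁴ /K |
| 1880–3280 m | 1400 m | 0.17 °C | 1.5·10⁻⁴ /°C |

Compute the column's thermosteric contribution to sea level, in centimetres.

0–140 m: 140 × 1.9 × 3.3×10⁻⁴ = 0.08778 m
140–470 m: 0.97 × 2.3×10⁻⁴ × 330 = 0.073623 m
0.71 × 2.1×10⁻⁴ × 590 = 0.087969 m
1.8×10⁻⁴ × 0.65 × 820 = 0.09594 m
Layer 5: 1.5×10⁻⁴ × 0.17 × 1400 = 0.03570 m
Δh = 0.08778 + 0.073623 + 0.087969 + 0.09594 + 0.03570 = 0.381012 m

38.1 cm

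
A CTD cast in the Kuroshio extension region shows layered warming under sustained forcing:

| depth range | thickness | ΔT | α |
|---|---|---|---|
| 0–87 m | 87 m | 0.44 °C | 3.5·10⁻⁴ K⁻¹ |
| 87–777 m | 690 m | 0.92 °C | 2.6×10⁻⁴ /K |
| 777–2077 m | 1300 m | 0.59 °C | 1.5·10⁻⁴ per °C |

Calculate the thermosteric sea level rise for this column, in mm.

290 mm of thermosteric rise

0–87 m: 87 × 3.5×10⁻⁴ × 0.44 = 0.013398 m
0.92 × 690 × 2.6×10⁻⁴ = 0.165048 m
777–2077 m: 1300 × 0.59 × 1.5×10⁻⁴ = 0.11505 m
Δh = 0.013398 + 0.165048 + 0.11505 = 0.293496 m ≈ 290 mm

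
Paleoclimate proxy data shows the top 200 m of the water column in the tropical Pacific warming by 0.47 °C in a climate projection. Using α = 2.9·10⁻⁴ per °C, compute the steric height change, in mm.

27.3 mm

Δh = αΔT·H = 2.9×10⁻⁴ × 0.47 × 200 = 0.02726 m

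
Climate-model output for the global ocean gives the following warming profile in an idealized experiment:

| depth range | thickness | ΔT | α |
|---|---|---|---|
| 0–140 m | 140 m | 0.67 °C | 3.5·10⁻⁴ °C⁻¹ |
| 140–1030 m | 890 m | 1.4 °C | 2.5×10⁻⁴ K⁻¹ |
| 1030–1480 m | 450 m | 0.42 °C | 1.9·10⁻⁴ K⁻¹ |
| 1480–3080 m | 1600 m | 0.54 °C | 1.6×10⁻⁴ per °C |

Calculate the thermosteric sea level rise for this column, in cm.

Layer 1: 0.67 × 140 × 3.5×10⁻⁴ = 0.03283 m
Layer 2: 2.5×10⁻⁴ × 890 × 1.4 = 0.31150 m
0.42 × 1.9×10⁻⁴ × 450 = 0.03591 m
Layer 4: 1.6×10⁻⁴ × 1600 × 0.54 = 0.13824 m
Δh = 0.03283 + 0.31150 + 0.03591 + 0.13824 = 0.51848 m

Δh ≈ 52 cm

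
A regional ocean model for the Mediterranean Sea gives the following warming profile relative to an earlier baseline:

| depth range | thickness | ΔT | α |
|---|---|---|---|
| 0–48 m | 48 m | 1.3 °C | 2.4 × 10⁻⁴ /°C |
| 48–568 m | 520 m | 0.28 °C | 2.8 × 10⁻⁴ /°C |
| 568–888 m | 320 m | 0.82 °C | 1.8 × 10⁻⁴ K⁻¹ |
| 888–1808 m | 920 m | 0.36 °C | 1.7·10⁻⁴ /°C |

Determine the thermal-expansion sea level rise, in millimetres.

159 mm of thermosteric rise

0–48 m: 1.3 × 2.4×10⁻⁴ × 48 = 0.014976 m
48–568 m: 2.8×10⁻⁴ × 520 × 0.28 = 0.040768 m
0.82 × 320 × 1.8×10⁻⁴ = 0.047232 m
1.7×10⁻⁴ × 920 × 0.36 = 0.056304 m
Δh = 0.014976 + 0.040768 + 0.047232 + 0.056304 = 0.15928 m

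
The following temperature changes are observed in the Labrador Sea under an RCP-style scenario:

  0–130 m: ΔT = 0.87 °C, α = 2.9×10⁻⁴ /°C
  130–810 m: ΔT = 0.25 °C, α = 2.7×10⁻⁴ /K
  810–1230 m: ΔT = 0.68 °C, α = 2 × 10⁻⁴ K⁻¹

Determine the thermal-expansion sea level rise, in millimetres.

Layer 1: 2.9×10⁻⁴ × 0.87 × 130 = 0.032799 m
130–810 m: 2.7×10⁻⁴ × 680 × 0.25 = 0.04590 m
0.68 × 2×10⁻⁴ × 420 = 0.05712 m
Δh = 0.032799 + 0.04590 + 0.05712 = 0.135819 m ≈ 136 mm

Δh = 136 mm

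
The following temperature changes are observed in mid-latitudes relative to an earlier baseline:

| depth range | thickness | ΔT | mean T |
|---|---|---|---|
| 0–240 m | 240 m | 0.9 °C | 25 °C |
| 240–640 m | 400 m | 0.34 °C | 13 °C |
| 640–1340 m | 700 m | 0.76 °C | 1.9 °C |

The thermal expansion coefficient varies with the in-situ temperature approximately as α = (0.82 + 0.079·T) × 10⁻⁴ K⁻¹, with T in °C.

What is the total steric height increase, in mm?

about 137 mm

Layer 1: α = (0.82 + 0.079×25)×10⁻⁴ = 2.795×10⁻⁴ K⁻¹
Layer 2: α = (0.82 + 0.079×13)×10⁻⁴ = 1.847×10⁻⁴ K⁻¹
Layer 3: α = (0.82 + 0.079×1.9)×10⁻⁴ = 0.9701×10⁻⁴ K⁻¹
0–240 m: 0.9 × 2.795×10⁻⁴ × 240 = 0.060372 m
Layer 2: 0.34 × 400 × 1.847×10⁻⁴ = 0.0251192 m
0.9701×10⁻⁴ × 700 × 0.76 = 0.05160932 m
Δh = 0.060372 + 0.0251192 + 0.05160932 = 0.13710052 m ≈ 137 mm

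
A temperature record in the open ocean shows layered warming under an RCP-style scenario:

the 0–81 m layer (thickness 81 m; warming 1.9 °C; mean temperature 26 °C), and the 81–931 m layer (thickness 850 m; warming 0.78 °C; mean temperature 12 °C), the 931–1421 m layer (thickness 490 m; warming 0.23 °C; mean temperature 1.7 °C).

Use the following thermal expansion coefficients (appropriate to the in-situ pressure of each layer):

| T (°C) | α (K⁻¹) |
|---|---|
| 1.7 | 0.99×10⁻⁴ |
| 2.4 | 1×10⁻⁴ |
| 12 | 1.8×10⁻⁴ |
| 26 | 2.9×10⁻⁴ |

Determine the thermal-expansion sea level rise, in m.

Layer 1 at 26 °C → α = 2.9×10⁻⁴ K⁻¹
Layer 2 at 12 °C → α = 1.8×10⁻⁴ K⁻¹
Layer 3 at 1.7 °C → α = 0.99×10⁻⁴ K⁻¹
Layer 1: 2.9×10⁻⁴ × 1.9 × 81 = 0.044631 m
Layer 2: 0.78 × 850 × 1.8×10⁻⁴ = 0.11934 m
931–1421 m: 490 × 0.23 × 0.99×10⁻⁴ = 0.0111573 m
Δh = 0.044631 + 0.11934 + 0.0111573 = 0.1751283 m

about 0.18 m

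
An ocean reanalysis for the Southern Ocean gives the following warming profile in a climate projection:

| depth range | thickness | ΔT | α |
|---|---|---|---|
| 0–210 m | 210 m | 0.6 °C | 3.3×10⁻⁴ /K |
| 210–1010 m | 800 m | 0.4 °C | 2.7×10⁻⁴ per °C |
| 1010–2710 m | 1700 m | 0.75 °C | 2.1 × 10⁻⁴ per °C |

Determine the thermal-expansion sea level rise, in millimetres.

0.6 × 3.3×10⁻⁴ × 210 = 0.04158 m
Layer 2: 800 × 2.7×10⁻⁴ × 0.4 = 0.08640 m
Layer 3: 0.75 × 1700 × 2.1×10⁻⁴ = 0.26775 m
Δh = 0.04158 + 0.08640 + 0.26775 = 0.39573 m

about 400 mm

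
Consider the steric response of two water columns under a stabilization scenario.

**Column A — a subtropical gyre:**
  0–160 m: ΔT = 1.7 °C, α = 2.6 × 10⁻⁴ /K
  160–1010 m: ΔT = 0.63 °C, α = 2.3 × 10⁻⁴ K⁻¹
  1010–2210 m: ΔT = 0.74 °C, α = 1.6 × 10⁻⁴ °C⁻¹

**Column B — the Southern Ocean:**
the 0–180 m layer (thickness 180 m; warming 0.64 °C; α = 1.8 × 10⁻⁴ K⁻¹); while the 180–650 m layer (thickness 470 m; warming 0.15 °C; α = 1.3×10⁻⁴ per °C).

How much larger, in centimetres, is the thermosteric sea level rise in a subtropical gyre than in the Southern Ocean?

A 160 × 1.7 × 2.6×10⁻⁴ = 0.07072 m
A 160–1010 m: 2.3×10⁻⁴ × 850 × 0.63 = 0.123165 m
A 1010–2210 m: 1200 × 0.74 × 1.6×10⁻⁴ = 0.14208 m
A total: 0.335965 m
B 0–180 m: 180 × 1.8×10⁻⁴ × 0.64 = 0.020736 m
B 470 × 0.15 × 1.3×10⁻⁴ = 0.009165 m
B total: 0.029901 m
Difference: 0.335965 − 0.029901 = 0.306064 m

31 cm larger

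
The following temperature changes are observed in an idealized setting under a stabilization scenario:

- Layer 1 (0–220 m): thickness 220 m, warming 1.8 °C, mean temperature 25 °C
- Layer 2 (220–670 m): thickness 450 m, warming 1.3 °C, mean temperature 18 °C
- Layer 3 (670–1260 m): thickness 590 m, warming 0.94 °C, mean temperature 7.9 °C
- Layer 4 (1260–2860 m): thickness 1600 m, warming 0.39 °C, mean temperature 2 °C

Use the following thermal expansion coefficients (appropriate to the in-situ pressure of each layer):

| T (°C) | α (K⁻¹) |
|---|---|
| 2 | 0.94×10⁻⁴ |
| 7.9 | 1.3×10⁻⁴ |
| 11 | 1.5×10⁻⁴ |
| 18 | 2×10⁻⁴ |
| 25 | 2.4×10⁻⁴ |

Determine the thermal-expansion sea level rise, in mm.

Layer 1 at 25 °C → α = 2.4×10⁻⁴ K⁻¹
Layer 2 at 18 °C → α = 2×10⁻⁴ K⁻¹
Layer 3 at 7.9 °C → α = 1.3×10⁻⁴ K⁻¹
Layer 4 at 2 °C → α = 0.94×10⁻⁴ K⁻¹
0–220 m: 220 × 2.4×10⁻⁴ × 1.8 = 0.09504 m
1.3 × 450 × 2×10⁻⁴ = 0.11700 m
0.94 × 1.3×10⁻⁴ × 590 = 0.072098 m
1260–2860 m: 0.39 × 0.94×10⁻⁴ × 1600 = 0.058656 m
Δh = 0.09504 + 0.11700 + 0.072098 + 0.058656 = 0.342794 m

340 mm of thermosteric rise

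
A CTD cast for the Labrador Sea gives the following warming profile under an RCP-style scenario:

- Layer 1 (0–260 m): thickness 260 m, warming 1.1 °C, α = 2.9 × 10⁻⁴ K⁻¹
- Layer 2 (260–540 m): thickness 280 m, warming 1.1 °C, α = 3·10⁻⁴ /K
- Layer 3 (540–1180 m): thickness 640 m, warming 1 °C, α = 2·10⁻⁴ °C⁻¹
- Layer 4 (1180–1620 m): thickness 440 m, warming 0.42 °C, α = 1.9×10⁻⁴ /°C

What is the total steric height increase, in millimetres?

338 mm

Layer 1: 2.9×10⁻⁴ × 1.1 × 260 = 0.08294 m
Layer 2: 280 × 3×10⁻⁴ × 1.1 = 0.09240 m
540–1180 m: 640 × 2×10⁻⁴ × 1 = 0.12800 m
1180–1620 m: 0.42 × 440 × 1.9×10⁻⁴ = 0.035112 m
Δh = 0.08294 + 0.09240 + 0.12800 + 0.035112 = 0.338452 m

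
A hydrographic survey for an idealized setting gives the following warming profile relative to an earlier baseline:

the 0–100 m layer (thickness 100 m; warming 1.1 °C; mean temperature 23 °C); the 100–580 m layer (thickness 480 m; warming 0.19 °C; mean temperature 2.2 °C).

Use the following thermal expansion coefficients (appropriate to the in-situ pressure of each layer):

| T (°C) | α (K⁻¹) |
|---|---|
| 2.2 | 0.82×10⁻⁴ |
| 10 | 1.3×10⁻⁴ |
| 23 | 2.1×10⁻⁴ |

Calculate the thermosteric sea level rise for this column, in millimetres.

30.6 mm of thermosteric rise

Layer 1 at 23 °C → α = 2.1×10⁻⁴ K⁻¹
Layer 2 at 2.2 °C → α = 0.82×10⁻⁴ K⁻¹
2.1×10⁻⁴ × 1.1 × 100 = 0.02310 m
100–580 m: 0.19 × 0.82×10⁻⁴ × 480 = 0.0074784 m
Δh = 0.02310 + 0.0074784 = 0.0305784 m ≈ 30.6 mm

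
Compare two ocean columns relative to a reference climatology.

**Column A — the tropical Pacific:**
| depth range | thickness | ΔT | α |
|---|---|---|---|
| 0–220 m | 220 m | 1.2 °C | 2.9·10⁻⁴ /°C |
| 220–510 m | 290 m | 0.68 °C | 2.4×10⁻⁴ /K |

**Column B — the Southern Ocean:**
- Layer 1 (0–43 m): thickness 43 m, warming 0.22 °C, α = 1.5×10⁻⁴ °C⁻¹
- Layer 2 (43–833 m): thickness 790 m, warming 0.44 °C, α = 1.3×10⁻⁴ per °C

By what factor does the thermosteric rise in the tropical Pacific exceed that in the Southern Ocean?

A 0–220 m: 220 × 1.2 × 2.9×10⁻⁴ = 0.07656 m
A 220–510 m: 0.68 × 290 × 2.4×10⁻⁴ = 0.047328 m
A total: 0.123888 m
B 0–43 m: 0.22 × 1.5×10⁻⁴ × 43 = 0.001419 m
B Layer 2: 790 × 0.44 × 1.3×10⁻⁴ = 0.045188 m
B total: 0.046607 m
Ratio: 0.123888 / 0.046607 ≈ 2.658

≈ 2.7×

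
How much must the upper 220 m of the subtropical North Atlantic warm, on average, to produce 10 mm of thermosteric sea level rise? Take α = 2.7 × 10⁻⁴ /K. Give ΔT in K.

ΔT = Δh/(αH) = 0.01 / (2.7×10⁻⁴ × 220) ≈ 0.1684 K

0.168 K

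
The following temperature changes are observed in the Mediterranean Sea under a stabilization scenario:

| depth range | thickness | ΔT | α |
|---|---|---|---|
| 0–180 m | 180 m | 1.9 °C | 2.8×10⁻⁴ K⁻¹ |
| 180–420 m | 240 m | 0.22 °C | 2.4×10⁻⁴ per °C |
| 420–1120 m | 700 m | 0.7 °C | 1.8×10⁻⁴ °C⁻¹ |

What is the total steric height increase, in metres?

Δh ≈ 0.197 m

Layer 1: 1.9 × 180 × 2.8×10⁻⁴ = 0.09576 m
Layer 2: 0.22 × 2.4×10⁻⁴ × 240 = 0.012672 m
420–1120 m: 700 × 1.8×10⁻⁴ × 0.7 = 0.08820 m
Δh = 0.09576 + 0.012672 + 0.08820 = 0.196632 m ≈ 0.197 m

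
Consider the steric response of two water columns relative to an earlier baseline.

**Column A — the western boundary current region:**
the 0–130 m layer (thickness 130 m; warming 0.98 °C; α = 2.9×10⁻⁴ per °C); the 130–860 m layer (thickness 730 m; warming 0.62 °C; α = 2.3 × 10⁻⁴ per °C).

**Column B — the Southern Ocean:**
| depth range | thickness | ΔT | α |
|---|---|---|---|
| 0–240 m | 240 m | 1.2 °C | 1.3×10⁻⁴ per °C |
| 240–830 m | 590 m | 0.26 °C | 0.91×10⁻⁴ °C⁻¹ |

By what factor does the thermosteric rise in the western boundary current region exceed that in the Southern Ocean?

A 0–130 m: 2.9×10⁻⁴ × 0.98 × 130 = 0.036946 m
A 730 × 0.62 × 2.3×10⁻⁴ = 0.104098 m
A total: 0.141044 m
B 1.3×10⁻⁴ × 1.2 × 240 = 0.03744 m
B 240–830 m: 0.26 × 590 × 0.91×10⁻⁴ = 0.0139594 m
B total: 0.0513994 m
Ratio: 0.141044 / 0.0513994 ≈ 2.744

a factor of 2.74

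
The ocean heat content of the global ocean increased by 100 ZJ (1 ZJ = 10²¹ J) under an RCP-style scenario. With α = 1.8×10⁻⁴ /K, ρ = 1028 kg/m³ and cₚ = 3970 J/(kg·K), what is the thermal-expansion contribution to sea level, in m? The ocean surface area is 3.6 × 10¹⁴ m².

Δh = 0.0123 m

Per unit area: Q = 100×10²¹ / (3.6×10¹⁴) ≈ 2.778×10⁸ J/m²
Δh = αQ/(ρcₚ) = 1.8×10⁻⁴ × 2.778×10⁸ / (1028 × 3970) ≈ 0.012252 m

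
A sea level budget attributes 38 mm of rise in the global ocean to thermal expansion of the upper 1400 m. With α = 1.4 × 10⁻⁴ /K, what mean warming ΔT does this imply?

ΔT = Δh/(αH) = 0.038 / (1.4×10⁻⁴ × 1400) ≈ 0.1939 K

0.19 K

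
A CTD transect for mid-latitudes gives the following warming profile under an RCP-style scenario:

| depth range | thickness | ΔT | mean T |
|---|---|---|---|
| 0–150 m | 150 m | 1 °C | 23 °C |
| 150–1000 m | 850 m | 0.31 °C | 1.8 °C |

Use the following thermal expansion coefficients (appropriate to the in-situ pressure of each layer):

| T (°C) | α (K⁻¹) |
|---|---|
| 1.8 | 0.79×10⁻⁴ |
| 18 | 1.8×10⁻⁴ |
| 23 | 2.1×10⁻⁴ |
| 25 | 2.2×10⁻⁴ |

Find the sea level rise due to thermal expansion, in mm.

Layer 1 at 23 °C → α = 2.1×10⁻⁴ K⁻¹
Layer 2 at 1.8 °C → α = 0.79×10⁻⁴ K⁻¹
0–150 m: 150 × 1 × 2.1×10⁻⁴ = 0.03150 m
Layer 2: 0.31 × 850 × 0.79×10⁻⁴ = 0.0208165 m
Δh = 0.03150 + 0.0208165 = 0.0523165 m

Δh ≈ 52.3 mm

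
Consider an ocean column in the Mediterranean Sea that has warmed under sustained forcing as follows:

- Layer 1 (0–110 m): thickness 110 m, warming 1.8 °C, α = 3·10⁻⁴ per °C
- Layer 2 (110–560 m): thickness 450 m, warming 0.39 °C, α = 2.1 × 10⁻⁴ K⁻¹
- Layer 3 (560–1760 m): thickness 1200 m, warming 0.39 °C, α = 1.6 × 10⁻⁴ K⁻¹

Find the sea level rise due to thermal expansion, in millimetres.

171 mm of thermosteric rise

Layer 1: 110 × 1.8 × 3×10⁻⁴ = 0.05940 m
110–560 m: 450 × 2.1×10⁻⁴ × 0.39 = 0.036855 m
560–1760 m: 0.39 × 1200 × 1.6×10⁻⁴ = 0.07488 m
Δh = 0.05940 + 0.036855 + 0.07488 = 0.171135 m ≈ 171 mm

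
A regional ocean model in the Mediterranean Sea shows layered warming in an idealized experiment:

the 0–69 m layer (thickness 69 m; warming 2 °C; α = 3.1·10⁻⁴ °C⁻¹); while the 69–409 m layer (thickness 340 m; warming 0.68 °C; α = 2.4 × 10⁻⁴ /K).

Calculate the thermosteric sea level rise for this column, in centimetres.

Δh = 9.83 cm

69 × 3.1×10⁻⁴ × 2 = 0.04278 m
69–409 m: 0.68 × 2.4×10⁻⁴ × 340 = 0.055488 m
Δh = 0.04278 + 0.055488 = 0.098268 m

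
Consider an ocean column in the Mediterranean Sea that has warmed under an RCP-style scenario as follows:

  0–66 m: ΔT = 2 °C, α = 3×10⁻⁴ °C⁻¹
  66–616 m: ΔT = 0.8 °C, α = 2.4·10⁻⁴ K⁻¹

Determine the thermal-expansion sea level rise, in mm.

Layer 1: 3×10⁻⁴ × 66 × 2 = 0.03960 m
2.4×10⁻⁴ × 0.8 × 550 = 0.10560 m
Δh = 0.03960 + 0.10560 = 0.14520 m ≈ 150 mm

150 mm of thermosteric rise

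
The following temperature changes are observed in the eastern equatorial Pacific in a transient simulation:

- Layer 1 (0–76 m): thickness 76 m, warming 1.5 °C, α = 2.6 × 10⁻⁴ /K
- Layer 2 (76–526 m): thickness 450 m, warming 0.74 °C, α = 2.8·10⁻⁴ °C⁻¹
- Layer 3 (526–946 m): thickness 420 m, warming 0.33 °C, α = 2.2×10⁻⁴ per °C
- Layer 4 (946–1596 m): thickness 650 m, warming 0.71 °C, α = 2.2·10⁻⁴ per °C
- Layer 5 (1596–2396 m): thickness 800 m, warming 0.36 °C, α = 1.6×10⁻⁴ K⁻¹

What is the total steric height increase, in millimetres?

300 mm of thermosteric rise

1.5 × 2.6×10⁻⁴ × 76 = 0.02964 m
2.8×10⁻⁴ × 450 × 0.74 = 0.09324 m
526–946 m: 0.33 × 2.2×10⁻⁴ × 420 = 0.030492 m
Layer 4: 650 × 2.2×10⁻⁴ × 0.71 = 0.10153 m
800 × 0.36 × 1.6×10⁻⁴ = 0.04608 m
Δh = 0.02964 + 0.09324 + 0.030492 + 0.10153 + 0.04608 = 0.300982 m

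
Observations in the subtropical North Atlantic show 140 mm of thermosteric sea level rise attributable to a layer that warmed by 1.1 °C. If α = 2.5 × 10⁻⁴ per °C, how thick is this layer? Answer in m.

H = Δh/(αΔT) = 0.14 / (2.5×10⁻⁴ × 1.1) ≈ 509.1 m

509 m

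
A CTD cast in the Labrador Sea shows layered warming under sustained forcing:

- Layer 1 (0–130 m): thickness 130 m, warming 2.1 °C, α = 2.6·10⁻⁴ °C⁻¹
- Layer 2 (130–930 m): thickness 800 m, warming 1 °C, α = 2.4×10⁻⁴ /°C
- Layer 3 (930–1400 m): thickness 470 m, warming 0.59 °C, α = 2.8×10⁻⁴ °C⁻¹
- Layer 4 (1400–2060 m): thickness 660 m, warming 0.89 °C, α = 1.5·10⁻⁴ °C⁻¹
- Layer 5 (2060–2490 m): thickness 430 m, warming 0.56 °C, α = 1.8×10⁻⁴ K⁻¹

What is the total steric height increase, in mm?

Δh = 470 mm

0–130 m: 2.1 × 2.6×10⁻⁴ × 130 = 0.07098 m
1 × 800 × 2.4×10⁻⁴ = 0.19200 m
Layer 3: 2.8×10⁻⁴ × 0.59 × 470 = 0.077644 m
1400–2060 m: 660 × 1.5×10⁻⁴ × 0.89 = 0.08811 m
2060–2490 m: 430 × 0.56 × 1.8×10⁻⁴ = 0.043344 m
Δh = 0.07098 + 0.19200 + 0.077644 + 0.08811 + 0.043344 = 0.472078 m ≈ 470 mm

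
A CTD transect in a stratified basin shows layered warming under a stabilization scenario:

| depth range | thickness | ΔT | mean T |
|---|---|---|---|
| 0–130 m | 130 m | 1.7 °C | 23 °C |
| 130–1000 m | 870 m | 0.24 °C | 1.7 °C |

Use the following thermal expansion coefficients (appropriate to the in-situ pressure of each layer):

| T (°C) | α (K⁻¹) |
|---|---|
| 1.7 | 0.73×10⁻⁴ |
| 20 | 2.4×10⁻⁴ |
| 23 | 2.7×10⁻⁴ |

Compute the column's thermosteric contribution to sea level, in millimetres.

Layer 1 at 23 °C → α = 2.7×10⁻⁴ K⁻¹
Layer 2 at 1.7 °C → α = 0.73×10⁻⁴ K⁻¹
0–130 m: 1.7 × 130 × 2.7×10⁻⁴ = 0.05967 m
Layer 2: 0.24 × 0.73×10⁻⁴ × 870 = 0.0152424 m
Δh = 0.05967 + 0.0152424 = 0.0749124 m

about 74.9 mm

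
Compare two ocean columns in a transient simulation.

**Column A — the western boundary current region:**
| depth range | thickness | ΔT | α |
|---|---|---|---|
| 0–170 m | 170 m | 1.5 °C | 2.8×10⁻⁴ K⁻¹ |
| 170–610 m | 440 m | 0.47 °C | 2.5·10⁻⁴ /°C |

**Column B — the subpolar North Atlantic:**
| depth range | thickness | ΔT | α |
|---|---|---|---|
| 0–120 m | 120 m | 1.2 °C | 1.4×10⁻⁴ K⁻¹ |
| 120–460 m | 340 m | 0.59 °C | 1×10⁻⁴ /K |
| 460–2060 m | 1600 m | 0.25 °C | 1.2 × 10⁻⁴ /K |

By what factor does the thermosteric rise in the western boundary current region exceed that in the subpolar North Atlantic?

A Layer 1: 1.5 × 2.8×10⁻⁴ × 170 = 0.07140 m
A 170–610 m: 440 × 2.5×10⁻⁴ × 0.47 = 0.05170 m
A total: 0.12310 m
B 0–120 m: 1.4×10⁻⁴ × 1.2 × 120 = 0.02016 m
B 120–460 m: 1×10⁻⁴ × 340 × 0.59 = 0.02006 m
B 460–2060 m: 0.25 × 1600 × 1.2×10⁻⁴ = 0.04800 m
B total: 0.08822 m
Ratio: 0.12310 / 0.08822 ≈ 1.395

a factor of 1.40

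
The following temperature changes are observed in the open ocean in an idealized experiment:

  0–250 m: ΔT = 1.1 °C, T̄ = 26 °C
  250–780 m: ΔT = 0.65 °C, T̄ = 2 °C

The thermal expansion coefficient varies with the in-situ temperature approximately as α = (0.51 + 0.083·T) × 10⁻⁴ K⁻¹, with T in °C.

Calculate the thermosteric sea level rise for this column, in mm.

97 mm

Layer 1: α = (0.51 + 0.083×26)×10⁻⁴ = 2.668×10⁻⁴ K⁻¹
Layer 2: α = (0.51 + 0.083×2)×10⁻⁴ = 0.676×10⁻⁴ K⁻¹
Layer 1: 250 × 2.668×10⁻⁴ × 1.1 = 0.07337 m
0.65 × 530 × 0.676×10⁻⁴ = 0.0232882 m
Δh = 0.07337 + 0.0232882 = 0.0966582 m ≈ 97 mm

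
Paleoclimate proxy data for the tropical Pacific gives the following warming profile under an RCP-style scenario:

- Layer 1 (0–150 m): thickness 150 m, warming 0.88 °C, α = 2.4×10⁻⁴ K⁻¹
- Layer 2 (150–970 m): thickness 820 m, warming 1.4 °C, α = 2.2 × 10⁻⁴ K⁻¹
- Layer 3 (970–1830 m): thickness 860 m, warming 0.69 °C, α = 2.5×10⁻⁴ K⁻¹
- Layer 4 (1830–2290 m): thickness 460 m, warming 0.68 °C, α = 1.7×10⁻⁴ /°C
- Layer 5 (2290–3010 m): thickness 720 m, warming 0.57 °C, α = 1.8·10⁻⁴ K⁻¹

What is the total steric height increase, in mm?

150 × 2.4×10⁻⁴ × 0.88 = 0.03168 m
150–970 m: 820 × 2.2×10⁻⁴ × 1.4 = 0.25256 m
0.69 × 860 × 2.5×10⁻⁴ = 0.14835 m
Layer 4: 0.68 × 460 × 1.7×10⁻⁴ = 0.053176 m
1.8×10⁻⁴ × 0.57 × 720 = 0.073872 m
Δh = 0.03168 + 0.25256 + 0.14835 + 0.053176 + 0.073872 = 0.559638 m ≈ 560 mm

Δh = 560 mm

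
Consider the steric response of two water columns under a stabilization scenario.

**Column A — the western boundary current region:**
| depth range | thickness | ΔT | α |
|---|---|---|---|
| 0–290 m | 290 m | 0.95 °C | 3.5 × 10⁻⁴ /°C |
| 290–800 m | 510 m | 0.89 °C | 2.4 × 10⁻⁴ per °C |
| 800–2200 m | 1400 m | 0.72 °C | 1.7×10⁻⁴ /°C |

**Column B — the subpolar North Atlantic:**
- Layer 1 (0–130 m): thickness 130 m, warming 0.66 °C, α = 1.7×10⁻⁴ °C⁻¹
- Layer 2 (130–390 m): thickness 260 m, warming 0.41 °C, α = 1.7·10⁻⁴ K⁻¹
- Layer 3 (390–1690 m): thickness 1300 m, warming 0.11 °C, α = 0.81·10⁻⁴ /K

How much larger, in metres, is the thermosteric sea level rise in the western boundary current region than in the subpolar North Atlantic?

A 3.5×10⁻⁴ × 0.95 × 290 = 0.096425 m
A Layer 2: 2.4×10⁻⁴ × 510 × 0.89 = 0.108936 m
A Layer 3: 1.7×10⁻⁴ × 1400 × 0.72 = 0.17136 m
A total: 0.376721 m
B Layer 1: 0.66 × 1.7×10⁻⁴ × 130 = 0.014586 m
B 130–390 m: 0.41 × 260 × 1.7×10⁻⁴ = 0.018122 m
B 0.11 × 0.81×10⁻⁴ × 1300 = 0.011583 m
B total: 0.044291 m
Difference: 0.376721 − 0.044291 = 0.33243 m

0.332 m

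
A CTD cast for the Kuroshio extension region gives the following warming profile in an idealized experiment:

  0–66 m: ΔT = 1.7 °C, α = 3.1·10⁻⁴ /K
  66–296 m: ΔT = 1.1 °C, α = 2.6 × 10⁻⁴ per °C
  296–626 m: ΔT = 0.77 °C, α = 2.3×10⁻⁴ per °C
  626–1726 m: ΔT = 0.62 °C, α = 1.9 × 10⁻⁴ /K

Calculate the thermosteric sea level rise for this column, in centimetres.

0–66 m: 1.7 × 66 × 3.1×10⁻⁴ = 0.034782 m
66–296 m: 2.6×10⁻⁴ × 230 × 1.1 = 0.06578 m
Layer 3: 0.77 × 2.3×10⁻⁴ × 330 = 0.058443 m
626–1726 m: 0.62 × 1.9×10⁻⁴ × 1100 = 0.12958 m
Δh = 0.034782 + 0.06578 + 0.058443 + 0.12958 = 0.288585 m ≈ 28.9 cm

28.9 cm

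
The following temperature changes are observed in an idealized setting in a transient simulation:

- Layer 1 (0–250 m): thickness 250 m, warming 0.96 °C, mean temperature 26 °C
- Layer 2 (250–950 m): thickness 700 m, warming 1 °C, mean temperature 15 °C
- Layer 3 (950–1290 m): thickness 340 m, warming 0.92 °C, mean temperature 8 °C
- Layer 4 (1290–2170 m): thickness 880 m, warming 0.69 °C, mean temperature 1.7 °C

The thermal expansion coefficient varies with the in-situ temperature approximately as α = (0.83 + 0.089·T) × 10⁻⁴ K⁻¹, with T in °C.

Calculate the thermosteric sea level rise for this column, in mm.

Δh ≈ 330 mm

Layer 1: α = (0.83 + 0.089×26)×10⁻⁴ = 3.144×10⁻⁴ K⁻¹
Layer 2: α = (0.83 + 0.089×15)×10⁻⁴ = 2.165×10⁻⁴ K⁻¹
Layer 3: α = (0.83 + 0.089×8)×10⁻⁴ = 1.542×10⁻⁴ K⁻¹
Layer 4: α = (0.83 + 0.089×1.7)×10⁻⁴ = 0.9813×10⁻⁴ K⁻¹
Layer 1: 0.96 × 250 × 3.144×10⁻⁴ = 0.075456 m
2.165×10⁻⁴ × 700 × 1 = 0.15155 m
1.542×10⁻⁴ × 340 × 0.92 = 0.04823376 m
1290–2170 m: 0.69 × 880 × 0.9813×10⁻⁴ = 0.059584536 m
Δh = 0.075456 + 0.15155 + 0.04823376 + 0.059584536 = 0.334824296 m ≈ 330 mm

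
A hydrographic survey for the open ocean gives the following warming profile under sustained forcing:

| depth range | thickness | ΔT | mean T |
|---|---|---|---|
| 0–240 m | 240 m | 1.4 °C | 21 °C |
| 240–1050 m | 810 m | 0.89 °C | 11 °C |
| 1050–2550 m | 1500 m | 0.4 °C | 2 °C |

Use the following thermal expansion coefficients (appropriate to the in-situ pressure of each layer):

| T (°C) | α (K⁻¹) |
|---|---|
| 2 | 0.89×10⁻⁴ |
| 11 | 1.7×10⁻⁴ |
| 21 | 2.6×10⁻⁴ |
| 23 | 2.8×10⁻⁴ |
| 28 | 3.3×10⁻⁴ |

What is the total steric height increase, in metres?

Layer 1 at 21 °C → α = 2.6×10⁻⁴ K⁻¹
Layer 2 at 11 °C → α = 1.7×10⁻⁴ K⁻¹
Layer 3 at 2 °C → α = 0.89×10⁻⁴ K⁻¹
Layer 1: 240 × 1.4 × 2.6×10⁻⁴ = 0.08736 m
Layer 2: 1.7×10⁻⁴ × 0.89 × 810 = 0.122553 m
Layer 3: 1500 × 0.89×10⁻⁴ × 0.4 = 0.05340 m
Δh = 0.08736 + 0.122553 + 0.05340 = 0.263313 m ≈ 0.263 m

0.263 m of thermosteric rise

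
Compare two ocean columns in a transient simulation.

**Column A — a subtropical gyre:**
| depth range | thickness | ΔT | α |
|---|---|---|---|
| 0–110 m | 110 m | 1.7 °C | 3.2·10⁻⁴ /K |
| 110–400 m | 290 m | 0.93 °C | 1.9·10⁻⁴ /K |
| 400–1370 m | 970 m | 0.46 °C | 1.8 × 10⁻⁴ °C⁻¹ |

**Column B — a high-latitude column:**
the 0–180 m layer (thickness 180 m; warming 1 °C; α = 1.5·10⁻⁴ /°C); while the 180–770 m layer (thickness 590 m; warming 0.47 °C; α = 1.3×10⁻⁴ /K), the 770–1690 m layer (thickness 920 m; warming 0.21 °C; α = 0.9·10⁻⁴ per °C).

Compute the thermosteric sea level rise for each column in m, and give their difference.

A 0–110 m: 3.2×10⁻⁴ × 1.7 × 110 = 0.05984 m
A Layer 2: 0.93 × 290 × 1.9×10⁻⁴ = 0.051243 m
A Layer 3: 1.8×10⁻⁴ × 970 × 0.46 = 0.080316 m
A total: 0.191399 m
B Layer 1: 1 × 1.5×10⁻⁴ × 180 = 0.02700 m
B 180–770 m: 1.3×10⁻⁴ × 0.47 × 590 = 0.036049 m
B 0.9×10⁻⁴ × 920 × 0.21 = 0.017388 m
B total: 0.080437 m
Difference: 0.191399 − 0.080437 = 0.110962 m

A: 0.191 m; B: 0.0804 m; difference 0.111 m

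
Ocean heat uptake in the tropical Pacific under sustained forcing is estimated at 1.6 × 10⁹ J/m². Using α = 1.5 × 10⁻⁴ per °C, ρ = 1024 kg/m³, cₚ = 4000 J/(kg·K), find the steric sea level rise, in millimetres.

Δh = αQ/(ρcₚ) = 1.5×10⁻⁴ × 1.6×10⁹ / (1024 × 4000) ≈ 0.058594 m

Δh ≈ 58.6 mm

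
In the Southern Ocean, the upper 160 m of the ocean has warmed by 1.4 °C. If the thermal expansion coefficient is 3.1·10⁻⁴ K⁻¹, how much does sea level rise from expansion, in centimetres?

Δh = αΔT·H = 3.1×10⁻⁴ × 1.4 × 160 = 0.06944 m

about 6.94 cm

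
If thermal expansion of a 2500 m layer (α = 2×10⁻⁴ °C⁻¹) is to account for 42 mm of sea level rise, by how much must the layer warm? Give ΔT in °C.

ΔT = Δh/(αH) = 0.042 / (2×10⁻⁴ × 2500) = 0.08400 °C

0.0840 °C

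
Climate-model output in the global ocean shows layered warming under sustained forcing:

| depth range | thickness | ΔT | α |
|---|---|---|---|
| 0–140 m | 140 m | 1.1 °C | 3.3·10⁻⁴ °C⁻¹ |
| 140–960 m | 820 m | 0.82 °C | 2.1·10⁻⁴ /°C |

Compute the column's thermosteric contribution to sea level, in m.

0.19 m

0–140 m: 3.3×10⁻⁴ × 140 × 1.1 = 0.05082 m
140–960 m: 2.1×10⁻⁴ × 0.82 × 820 = 0.141204 m
Δh = 0.05082 + 0.141204 = 0.192024 m ≈ 0.19 m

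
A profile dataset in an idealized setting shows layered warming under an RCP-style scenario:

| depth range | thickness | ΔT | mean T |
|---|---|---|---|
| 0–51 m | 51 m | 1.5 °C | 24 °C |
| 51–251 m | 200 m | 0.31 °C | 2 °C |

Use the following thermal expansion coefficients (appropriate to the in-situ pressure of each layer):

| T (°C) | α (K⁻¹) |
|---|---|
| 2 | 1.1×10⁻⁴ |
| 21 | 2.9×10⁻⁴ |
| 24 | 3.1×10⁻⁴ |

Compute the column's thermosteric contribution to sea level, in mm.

Layer 1 at 24 °C → α = 3.1×10⁻⁴ K⁻¹
Layer 2 at 2 °C → α = 1.1×10⁻⁴ K⁻¹
0–51 m: 1.5 × 51 × 3.1×10⁻⁴ = 0.023715 m
Layer 2: 200 × 0.31 × 1.1×10⁻⁴ = 0.00682 m
Δh = 0.023715 + 0.00682 = 0.030535 m ≈ 31 mm

31 mm of thermosteric rise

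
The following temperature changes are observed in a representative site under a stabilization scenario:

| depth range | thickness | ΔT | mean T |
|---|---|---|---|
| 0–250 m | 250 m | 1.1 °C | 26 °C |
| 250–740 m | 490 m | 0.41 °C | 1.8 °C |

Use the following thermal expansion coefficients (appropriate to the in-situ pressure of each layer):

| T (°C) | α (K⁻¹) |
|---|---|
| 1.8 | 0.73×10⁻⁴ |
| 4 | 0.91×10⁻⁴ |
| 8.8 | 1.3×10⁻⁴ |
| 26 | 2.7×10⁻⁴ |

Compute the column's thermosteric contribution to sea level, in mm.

Layer 1 at 26 °C → α = 2.7×10⁻⁴ K⁻¹
Layer 2 at 1.8 °C → α = 0.73×10⁻⁴ K⁻¹
0–250 m: 2.7×10⁻⁴ × 250 × 1.1 = 0.07425 m
250–740 m: 0.41 × 0.73×10⁻⁴ × 490 = 0.0146657 m
Δh = 0.07425 + 0.0146657 = 0.0889157 m ≈ 88.9 mm

Δh ≈ 88.9 mm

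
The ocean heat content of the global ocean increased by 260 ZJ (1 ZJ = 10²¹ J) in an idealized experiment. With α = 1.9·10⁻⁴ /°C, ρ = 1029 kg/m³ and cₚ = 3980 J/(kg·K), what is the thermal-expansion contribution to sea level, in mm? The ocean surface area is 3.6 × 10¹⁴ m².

Per unit area: Q = 260×10²¹ / (3.6×10¹⁴) ≈ 7.222×10⁸ J/m²
Δh = αQ/(ρcₚ) = 1.9×10⁻⁴ × 7.222×10⁸ / (1029 × 3980) ≈ 0.033505 m

about 33.5 mm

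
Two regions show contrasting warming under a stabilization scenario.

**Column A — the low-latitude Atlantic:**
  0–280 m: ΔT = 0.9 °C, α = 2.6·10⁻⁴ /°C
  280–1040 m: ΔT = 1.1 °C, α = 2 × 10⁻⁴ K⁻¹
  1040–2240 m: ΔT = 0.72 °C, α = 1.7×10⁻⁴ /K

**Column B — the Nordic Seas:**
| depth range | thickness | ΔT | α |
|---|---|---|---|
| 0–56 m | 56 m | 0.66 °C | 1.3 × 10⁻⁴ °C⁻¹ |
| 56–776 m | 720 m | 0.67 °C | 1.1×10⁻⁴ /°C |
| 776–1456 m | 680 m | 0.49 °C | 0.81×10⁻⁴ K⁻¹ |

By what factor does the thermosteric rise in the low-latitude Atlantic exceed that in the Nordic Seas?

A Layer 1: 0.9 × 280 × 2.6×10⁻⁴ = 0.06552 m
A 280–1040 m: 760 × 1.1 × 2×10⁻⁴ = 0.16720 m
A 1200 × 1.7×10⁻⁴ × 0.72 = 0.14688 m
A total: 0.37960 m
B 0–56 m: 1.3×10⁻⁴ × 0.66 × 56 = 0.0048048 m
B Layer 2: 0.67 × 720 × 1.1×10⁻⁴ = 0.053064 m
B 0.81×10⁻⁴ × 680 × 0.49 = 0.0269892 m
B total: 0.084858 m
Ratio: 0.37960 / 0.084858 ≈ 4.473

4.5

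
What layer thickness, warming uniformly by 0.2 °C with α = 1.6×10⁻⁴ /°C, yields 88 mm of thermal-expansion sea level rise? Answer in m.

H = Δh/(αΔT) = 0.088 / (1.6×10⁻⁴ × 0.2) = 2750 m

about 2750 m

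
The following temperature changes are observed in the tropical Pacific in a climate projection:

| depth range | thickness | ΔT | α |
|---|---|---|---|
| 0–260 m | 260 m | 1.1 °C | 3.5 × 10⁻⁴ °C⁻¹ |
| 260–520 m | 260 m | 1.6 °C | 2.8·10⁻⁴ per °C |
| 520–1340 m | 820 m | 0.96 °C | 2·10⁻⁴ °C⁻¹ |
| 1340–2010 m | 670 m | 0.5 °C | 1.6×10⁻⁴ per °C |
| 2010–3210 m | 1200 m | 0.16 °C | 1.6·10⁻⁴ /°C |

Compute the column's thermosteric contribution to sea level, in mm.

Δh ≈ 460 mm

260 × 3.5×10⁻⁴ × 1.1 = 0.10010 m
2.8×10⁻⁴ × 1.6 × 260 = 0.11648 m
520–1340 m: 2×10⁻⁴ × 0.96 × 820 = 0.15744 m
0.5 × 670 × 1.6×10⁻⁴ = 0.05360 m
Layer 5: 1.6×10⁻⁴ × 1200 × 0.16 = 0.03072 m
Δh = 0.10010 + 0.11648 + 0.15744 + 0.05360 + 0.03072 = 0.45834 m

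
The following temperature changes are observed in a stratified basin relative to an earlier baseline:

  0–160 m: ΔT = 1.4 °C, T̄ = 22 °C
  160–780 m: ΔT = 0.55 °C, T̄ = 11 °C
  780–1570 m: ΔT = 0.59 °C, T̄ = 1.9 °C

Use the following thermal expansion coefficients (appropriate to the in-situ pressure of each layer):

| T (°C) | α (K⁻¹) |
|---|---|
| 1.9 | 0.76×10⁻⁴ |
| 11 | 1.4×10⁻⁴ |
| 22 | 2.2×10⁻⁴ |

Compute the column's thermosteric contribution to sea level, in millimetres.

132 mm

Layer 1 at 22 °C → α = 2.2×10⁻⁴ K⁻¹
Layer 2 at 11 °C → α = 1.4×10⁻⁴ K⁻¹
Layer 3 at 1.9 °C → α = 0.76×10⁻⁴ K⁻¹
0–160 m: 1.4 × 2.2×10⁻⁴ × 160 = 0.04928 m
Layer 2: 620 × 0.55 × 1.4×10⁻⁴ = 0.04774 m
Layer 3: 0.76×10⁻⁴ × 0.59 × 790 = 0.0354236 m
Δh = 0.04928 + 0.04774 + 0.0354236 = 0.1324436 m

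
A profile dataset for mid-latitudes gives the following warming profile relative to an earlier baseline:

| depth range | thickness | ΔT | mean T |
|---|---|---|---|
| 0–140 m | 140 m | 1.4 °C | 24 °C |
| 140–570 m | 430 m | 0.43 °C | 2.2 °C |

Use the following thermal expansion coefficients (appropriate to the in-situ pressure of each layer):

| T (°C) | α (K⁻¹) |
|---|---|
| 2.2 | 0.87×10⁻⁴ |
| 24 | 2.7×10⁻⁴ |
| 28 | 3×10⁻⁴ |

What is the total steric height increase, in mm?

Layer 1 at 24 °C → α = 2.7×10⁻⁴ K⁻¹
Layer 2 at 2.2 °C → α = 0.87×10⁻⁴ K⁻¹
Layer 1: 140 × 2.7×10⁻⁴ × 1.4 = 0.05292 m
Layer 2: 430 × 0.43 × 0.87×10⁻⁴ = 0.0160863 m
Δh = 0.05292 + 0.0160863 = 0.0690063 m ≈ 69.0 mm

Δh ≈ 69.0 mm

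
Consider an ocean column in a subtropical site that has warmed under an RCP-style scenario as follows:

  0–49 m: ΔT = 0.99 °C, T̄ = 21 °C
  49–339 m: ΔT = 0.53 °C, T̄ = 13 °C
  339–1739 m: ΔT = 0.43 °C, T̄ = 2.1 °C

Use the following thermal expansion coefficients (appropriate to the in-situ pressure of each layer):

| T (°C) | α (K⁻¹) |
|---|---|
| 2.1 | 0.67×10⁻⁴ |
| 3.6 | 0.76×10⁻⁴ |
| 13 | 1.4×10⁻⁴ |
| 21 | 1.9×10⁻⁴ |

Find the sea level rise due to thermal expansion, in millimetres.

Layer 1 at 21 °C → α = 1.9×10⁻⁴ K⁻¹
Layer 2 at 13 °C → α = 1.4×10⁻⁴ K⁻¹
Layer 3 at 2.1 °C → α = 0.67×10⁻⁴ K⁻¹
0.99 × 1.9×10⁻⁴ × 49 = 0.0092169 m
49–339 m: 0.53 × 290 × 1.4×10⁻⁴ = 0.021518 m
0.67×10⁻⁴ × 1400 × 0.43 = 0.040334 m
Δh = 0.0092169 + 0.021518 + 0.040334 = 0.0710689 m ≈ 71.1 mm

Δh ≈ 71.1 mm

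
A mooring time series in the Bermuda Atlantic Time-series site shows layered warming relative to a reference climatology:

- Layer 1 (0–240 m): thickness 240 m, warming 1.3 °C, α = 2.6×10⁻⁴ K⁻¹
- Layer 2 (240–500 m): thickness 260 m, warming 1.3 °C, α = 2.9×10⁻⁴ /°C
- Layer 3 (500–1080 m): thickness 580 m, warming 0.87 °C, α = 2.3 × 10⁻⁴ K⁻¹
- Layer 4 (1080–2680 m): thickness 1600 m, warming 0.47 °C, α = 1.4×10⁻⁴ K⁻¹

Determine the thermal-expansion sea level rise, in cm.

Layer 1: 240 × 1.3 × 2.6×10⁻⁴ = 0.08112 m
240–500 m: 1.3 × 2.9×10⁻⁴ × 260 = 0.09802 m
Layer 3: 0.87 × 580 × 2.3×10⁻⁴ = 0.116058 m
Layer 4: 1.4×10⁻⁴ × 0.47 × 1600 = 0.10528 m
Δh = 0.08112 + 0.09802 + 0.116058 + 0.10528 = 0.400478 m ≈ 40.0 cm

40.0 cm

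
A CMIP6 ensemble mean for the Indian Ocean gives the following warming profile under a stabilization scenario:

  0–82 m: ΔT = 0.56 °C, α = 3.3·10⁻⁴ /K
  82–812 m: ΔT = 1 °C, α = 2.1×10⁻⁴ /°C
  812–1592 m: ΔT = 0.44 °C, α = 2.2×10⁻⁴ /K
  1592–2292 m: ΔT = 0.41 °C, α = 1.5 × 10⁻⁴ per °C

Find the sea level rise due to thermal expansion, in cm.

0–82 m: 3.3×10⁻⁴ × 0.56 × 82 = 0.0151536 m
2.1×10⁻⁴ × 1 × 730 = 0.15330 m
812–1592 m: 0.44 × 2.2×10⁻⁴ × 780 = 0.075504 m
0.41 × 700 × 1.5×10⁻⁴ = 0.04305 m
Δh = 0.0151536 + 0.15330 + 0.075504 + 0.04305 = 0.2870076 m

about 28.7 cm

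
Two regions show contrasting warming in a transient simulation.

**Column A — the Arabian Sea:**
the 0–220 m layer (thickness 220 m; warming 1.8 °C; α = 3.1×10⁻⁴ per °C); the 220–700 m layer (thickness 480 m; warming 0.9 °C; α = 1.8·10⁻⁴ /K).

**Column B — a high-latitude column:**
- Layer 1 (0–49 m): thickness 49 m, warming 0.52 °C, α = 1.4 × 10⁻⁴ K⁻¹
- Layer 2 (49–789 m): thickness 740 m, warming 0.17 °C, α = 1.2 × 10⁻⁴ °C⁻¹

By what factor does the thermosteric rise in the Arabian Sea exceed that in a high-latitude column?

A 0–220 m: 220 × 3.1×10⁻⁴ × 1.8 = 0.12276 m
A 220–700 m: 1.8×10⁻⁴ × 0.9 × 480 = 0.07776 m
A total: 0.20052 m
B 1.4×10⁻⁴ × 49 × 0.52 = 0.0035672 m
B 49–789 m: 0.17 × 740 × 1.2×10⁻⁴ = 0.015096 m
B total: 0.0186632 m
Ratio: 0.20052 / 0.0186632 ≈ 10.74

≈ 11×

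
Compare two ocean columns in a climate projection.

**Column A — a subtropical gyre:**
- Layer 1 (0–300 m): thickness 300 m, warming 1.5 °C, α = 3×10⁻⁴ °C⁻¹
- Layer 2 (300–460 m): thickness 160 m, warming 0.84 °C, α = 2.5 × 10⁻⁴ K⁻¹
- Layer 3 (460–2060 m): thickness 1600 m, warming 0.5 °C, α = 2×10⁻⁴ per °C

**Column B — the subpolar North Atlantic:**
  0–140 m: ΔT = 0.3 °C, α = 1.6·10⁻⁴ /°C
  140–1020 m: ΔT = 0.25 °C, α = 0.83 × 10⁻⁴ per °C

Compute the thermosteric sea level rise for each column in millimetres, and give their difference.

A Layer 1: 300 × 3×10⁻⁴ × 1.5 = 0.13500 m
A Layer 2: 0.84 × 2.5×10⁻⁴ × 160 = 0.03360 m
A Layer 3: 0.5 × 2×10⁻⁴ × 1600 = 0.16000 m
A total: 0.32860 m
B Layer 1: 140 × 1.6×10⁻⁴ × 0.3 = 0.00672 m
B 140–1020 m: 0.83×10⁻⁴ × 0.25 × 880 = 0.01826 m
B total: 0.02498 m
Difference: 0.32860 − 0.02498 = 0.30362 m

Δh_A ≈ 329 mm, Δh_B ≈ 25.0 mm; difference ≈ 304 mm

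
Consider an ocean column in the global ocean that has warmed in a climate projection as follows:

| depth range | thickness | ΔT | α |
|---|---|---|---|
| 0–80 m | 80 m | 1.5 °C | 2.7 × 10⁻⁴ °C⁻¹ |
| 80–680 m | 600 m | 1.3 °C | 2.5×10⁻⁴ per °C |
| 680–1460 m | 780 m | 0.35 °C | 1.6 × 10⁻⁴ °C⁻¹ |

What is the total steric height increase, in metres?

0–80 m: 80 × 1.5 × 2.7×10⁻⁴ = 0.03240 m
80–680 m: 600 × 2.5×10⁻⁴ × 1.3 = 0.19500 m
780 × 0.35 × 1.6×10⁻⁴ = 0.04368 m
Δh = 0.03240 + 0.19500 + 0.04368 = 0.27108 m

0.27 m of thermosteric rise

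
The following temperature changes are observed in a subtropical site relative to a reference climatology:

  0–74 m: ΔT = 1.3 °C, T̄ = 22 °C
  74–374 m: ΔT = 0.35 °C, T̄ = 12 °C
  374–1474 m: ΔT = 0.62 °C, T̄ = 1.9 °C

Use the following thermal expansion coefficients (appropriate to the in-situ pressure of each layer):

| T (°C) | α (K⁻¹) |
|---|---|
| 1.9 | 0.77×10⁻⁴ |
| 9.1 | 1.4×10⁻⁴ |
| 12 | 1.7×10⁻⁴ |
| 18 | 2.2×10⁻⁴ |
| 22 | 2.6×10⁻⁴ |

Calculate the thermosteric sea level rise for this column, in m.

Layer 1 at 22 °C → α = 2.6×10⁻⁴ K⁻¹
Layer 2 at 12 °C → α = 1.7×10⁻⁴ K⁻¹
Layer 3 at 1.9 °C → α = 0.77×10⁻⁴ K⁻¹
0–74 m: 1.3 × 2.6×10⁻⁴ × 74 = 0.025012 m
74–374 m: 1.7×10⁻⁴ × 0.35 × 300 = 0.01785 m
374–1474 m: 0.77×10⁻⁴ × 1100 × 0.62 = 0.052514 m
Δh = 0.025012 + 0.01785 + 0.052514 = 0.095376 m ≈ 0.095 m

Δh ≈ 0.095 m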